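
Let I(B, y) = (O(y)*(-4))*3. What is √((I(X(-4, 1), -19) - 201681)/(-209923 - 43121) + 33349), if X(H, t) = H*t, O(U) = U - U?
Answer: √732314719433/4686 ≈ 182.62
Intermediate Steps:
O(U) = 0
I(B, y) = 0 (I(B, y) = (0*(-4))*3 = 0*3 = 0)
√((I(X(-4, 1), -19) - 201681)/(-209923 - 43121) + 33349) = √((0 - 201681)/(-209923 - 43121) + 33349) = √(-201681/(-253044) + 33349) = √(-201681*(-1/253044) + 33349) = √(22409/28116 + 33349) = √(937662893/28116) = √732314719433/4686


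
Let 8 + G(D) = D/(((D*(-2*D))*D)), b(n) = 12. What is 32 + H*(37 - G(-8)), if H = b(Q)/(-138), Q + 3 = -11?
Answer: 41343/1472 ≈ 28.086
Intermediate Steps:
Q = -14 (Q = -3 - 11 = -14)
H = -2/23 (H = 12/(-138) = 12*(-1/138) = -2/23 ≈ -0.086957)
G(D) = -8 - 1/(2*D²) (G(D) = -8 + D/(((D*(-2*D))*D)) = -8 + D/(((-2*D²)*D)) = -8 + D/((-2*D³)) = -8 + D*(-1/(2*D³)) = -8 - 1/(2*D²))
32 + H*(37 - G(-8)) = 32 - 2*(37 - (-8 - ½/(-8)²))/23 = 32 - 2*(37 - (-8 - ½*1/64))/23 = 32 - 2*(37 - (-8 - 1/128))/23 = 32 - 2*(37 - 1*(-1025/128))/23 = 32 - 2*(37 + 1025/128)/23 = 32 - 2/23*5761/128 = 32 - 5761/1472 = 41343/1472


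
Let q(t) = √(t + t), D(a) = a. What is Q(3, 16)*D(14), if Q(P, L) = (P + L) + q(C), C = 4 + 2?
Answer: 266 + 28*√3 ≈ 314.50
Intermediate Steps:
C = 6
q(t) = √2*√t (q(t) = √(2*t) = √2*√t)
Q(P, L) = L + P + 2*√3 (Q(P, L) = (P + L) + √2*√6 = (L + P) + 2*√3 = L + P + 2*√3)
Q(3, 16)*D(14) = (16 + 3 + 2*√3)*14 = (19 + 2*√3)*14 = 266 + 28*√3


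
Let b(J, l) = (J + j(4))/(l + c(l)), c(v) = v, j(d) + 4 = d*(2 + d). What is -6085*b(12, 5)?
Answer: -19472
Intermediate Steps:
j(d) = -4 + d*(2 + d)
b(J, l) = (20 + J)/(2*l) (b(J, l) = (J + (-4 + 4**2 + 2*4))/(l + l) = (J + (-4 + 16 + 8))/((2*l)) = (J + 20)*(1/(2*l)) = (20 + J)*(1/(2*l)) = (20 + J)/(2*l))
-6085*b(12, 5) = -6085*(20 + 12)/(2*5) = -6085*32/(2*5) = -6085*16/5 = -19472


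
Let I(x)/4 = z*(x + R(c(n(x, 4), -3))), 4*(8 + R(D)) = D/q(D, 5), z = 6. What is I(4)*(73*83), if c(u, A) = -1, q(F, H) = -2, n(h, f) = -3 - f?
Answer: -563487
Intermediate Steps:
R(D) = -8 - D/8 (R(D) = -8 + (D/(-2))/4 = -8 + (D*(-1/2))/4 = -8 + (-D/2)/4 = -8 - D/8)
I(x) = -189 + 24*x (I(x) = 4*(6*(x + (-8 - 1/8*(-1)))) = 4*(6*(x + (-8 + 1/8))) = 4*(6*(x - 63/8)) = 4*(6*(-63/8 + x)) = 4*(-189/4 + 6*x) = -189 + 24*x)
I(4)*(73*83) = (-189 + 24*4)*(73*83) = (-189 + 96)*6059 = -93*6059 = -563487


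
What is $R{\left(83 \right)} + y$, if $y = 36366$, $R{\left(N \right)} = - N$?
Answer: $36283$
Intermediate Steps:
$R{\left(83 \right)} + y = \left(-1\right) 83 + 36366 = -83 + 36366 = 36283$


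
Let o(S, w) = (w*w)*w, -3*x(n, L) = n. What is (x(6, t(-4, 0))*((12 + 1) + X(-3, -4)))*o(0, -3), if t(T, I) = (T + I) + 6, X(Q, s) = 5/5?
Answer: 756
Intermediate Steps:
X(Q, s) = 1 (X(Q, s) = 5*(⅕) = 1)
t(T, I) = 6 + I + T (t(T, I) = (I + T) + 6 = 6 + I + T)
x(n, L) = -n/3
o(S, w) = w³ (o(S, w) = w²*w = w³)
(x(6, t(-4, 0))*((12 + 1) + X(-3, -4)))*o(0, -3) = ((-⅓*6)*((12 + 1) + 1))*(-3)³ = -2*(13 + 1)*(-27) = -2*14*(-27) = -28*(-27) = 756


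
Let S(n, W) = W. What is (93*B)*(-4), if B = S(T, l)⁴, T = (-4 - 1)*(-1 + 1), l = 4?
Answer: -95232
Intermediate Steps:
T = 0 (T = -5*0 = 0)
B = 256 (B = 4⁴ = 256)
(93*B)*(-4) = (93*256)*(-4) = 23808*(-4) = -95232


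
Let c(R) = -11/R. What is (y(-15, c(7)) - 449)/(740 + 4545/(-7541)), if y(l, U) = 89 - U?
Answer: -18920369/39030565 ≈ -0.48476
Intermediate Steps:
(y(-15, c(7)) - 449)/(740 + 4545/(-7541)) = ((89 - (-11)/7) - 449)/(740 + 4545/(-7541)) = ((89 - (-11)/7) - 449)/(740 + 4545*(-1/7541)) = ((89 - 1*(-11/7)) - 449)/(740 - 4545/7541) = ((89 + 11/7) - 449)/(5575795/7541) = (634/7 - 449)*(7541/5575795) = -2509/7*7541/5575795 = -18920369/39030565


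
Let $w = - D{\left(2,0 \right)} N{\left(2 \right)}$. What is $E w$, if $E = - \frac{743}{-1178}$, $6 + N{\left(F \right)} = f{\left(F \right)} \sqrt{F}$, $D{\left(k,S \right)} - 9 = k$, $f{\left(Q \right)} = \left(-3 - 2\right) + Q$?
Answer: $\frac{24519}{589} + \frac{24519 \sqrt{2}}{1178} \approx 71.064$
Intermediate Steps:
$f{\left(Q \right)} = -5 + Q$
$D{\left(k,S \right)} = 9 + k$
$N{\left(F \right)} = -6 + \sqrt{F} \left(-5 + F\right)$ ($N{\left(F \right)} = -6 + \left(-5 + F\right) \sqrt{F} = -6 + \sqrt{F} \left(-5 + F\right)$)
$E = \frac{743}{1178}$ ($E = \left(-743\right) \left(- \frac{1}{1178}\right) = \frac{743}{1178} \approx 0.63073$)
$w = 66 + 33 \sqrt{2}$ ($w = - (9 + 2) \left(-6 + \sqrt{2} \left(-5 + 2\right)\right) = \left(-1\right) 11 \left(-6 + \sqrt{2} \left(-3\right)\right) = - 11 \left(-6 - 3 \sqrt{2}\right) = 66 + 33 \sqrt{2} \approx 112.67$)
$E w = \frac{743 \left(66 + 33 \sqrt{2}\right)}{1178} = \frac{24519}{589} + \frac{24519 \sqrt{2}}{1178}$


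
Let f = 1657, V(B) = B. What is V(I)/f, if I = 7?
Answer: 7/1657 ≈ 0.0042245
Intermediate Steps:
V(I)/f = 7/1657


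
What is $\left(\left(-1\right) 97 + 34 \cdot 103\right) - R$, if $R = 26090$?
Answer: $-22685$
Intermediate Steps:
$\left(\left(-1\right) 97 + 34 \cdot 103\right) - R = \left(\left(-1\right) 97 + 34 \cdot 103\right) - 26090 = \left(-97 + 3502\right) - 26090 = 3405 - 26090 = -22685$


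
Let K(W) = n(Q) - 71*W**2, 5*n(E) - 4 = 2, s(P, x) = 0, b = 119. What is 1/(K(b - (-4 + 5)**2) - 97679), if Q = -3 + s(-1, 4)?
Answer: -5/5431409 ≈ -9.2057e-7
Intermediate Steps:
Q = -3 (Q = -3 + 0 = -3)
n(E) = 6/5 (n(E) = 4/5 + (1/5)*2 = 4/5 + 2/5 = 6/5)
K(W) = 6/5 - 71*W**2
1/(K(b - (-4 + 5)**2) - 97679) = 1/((6/5 - 71*(119 - (-4 + 5)**2)**2) - 97679) = 1/((6/5 - 71*(119 - 1*1**2)**2) - 97679) = 1/((6/5 - 71*(119 - 1*1)**2) - 97679) = 1/((6/5 - 71*(119 - 1)**2) - 97679) = 1/((6/5 - 71*118**2) - 97679) = 1/((6/5 - 71*13924) - 97679) = 1/((6/5 - 988604) - 97679) = 1/(-4943014/5 - 97679) = 1/(-5431409/5) = -5/5431409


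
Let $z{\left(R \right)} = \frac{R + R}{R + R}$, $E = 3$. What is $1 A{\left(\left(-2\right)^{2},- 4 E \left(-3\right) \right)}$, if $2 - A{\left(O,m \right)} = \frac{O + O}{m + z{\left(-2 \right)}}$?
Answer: $\frac{66}{37} \approx 1.7838$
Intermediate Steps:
$z{\left(R \right)} = 1$ ($z{\left(R \right)} = \frac{2 R}{2 R} = 2 R \frac{1}{2 R} = 1$)
$A{\left(O,m \right)} = 2 - \frac{2 O}{1 + m}$ ($A{\left(O,m \right)} = 2 - \frac{O + O}{m + 1} = 2 - \frac{2 O}{1 + m}$)
$1 A{\left(\left(-2\right)^{2},- 4 E \left(-3\right) \right)} = 1 \frac{2 \left(1 + \left(-4\right) 3 \left(-3\right) - \left(-2\right)^{2}\right)}{1 + \left(-4\right) 3 \left(-3\right)} = 1 \frac{2 \left(1 - -36 - 4\right)}{1 - -36} = 1 \frac{2 \left(1 + 36 - 4\right)}{1 + 36} = 1 \cdot 2 \cdot \frac{1}{37} \cdot 33 = 1 \cdot \frac{66}{37} = \frac{66}{37}$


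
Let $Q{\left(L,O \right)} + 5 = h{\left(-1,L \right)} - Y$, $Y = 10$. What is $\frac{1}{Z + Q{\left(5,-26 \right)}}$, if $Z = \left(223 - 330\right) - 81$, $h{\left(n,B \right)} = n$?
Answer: $- \frac{1}{204} \approx -0.004902$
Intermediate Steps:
$Q{\left(L,O \right)} = -16$ ($Q{\left(L,O \right)} = -5 - 11 = -16$)
$Z = -188$ ($Z = -107 - 81 = -188$)
$\frac{1}{Z + Q{\left(5,-26 \right)}} = \frac{1}{-188 - 16} = \frac{1}{-204} = - \frac{1}{204}$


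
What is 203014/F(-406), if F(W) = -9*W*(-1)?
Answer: -14501/261 ≈ -55.559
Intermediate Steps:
F(W) = 9*W
203014/F(-406) = 203014/((9*(-406))) = 203014/(-3654) = 203014*(-1/3654) = -14501/261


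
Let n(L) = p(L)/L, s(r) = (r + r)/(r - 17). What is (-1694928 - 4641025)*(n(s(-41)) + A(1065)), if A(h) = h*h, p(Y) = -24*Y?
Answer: -7186244228553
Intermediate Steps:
A(h) = h²
s(r) = 2*r/(-17 + r) (s(r) = (2*r)/(-17 + r) = 2*r/(-17 + r))
n(L) = -24 (n(L) = (-24*L)/L = -24)
(-1694928 - 4641025)*(n(s(-41)) + A(1065)) = (-1694928 - 4641025)*(-24 + 1065²) = -6335953*(-24 + 1134225) = -6335953*1134201 = -7186244228553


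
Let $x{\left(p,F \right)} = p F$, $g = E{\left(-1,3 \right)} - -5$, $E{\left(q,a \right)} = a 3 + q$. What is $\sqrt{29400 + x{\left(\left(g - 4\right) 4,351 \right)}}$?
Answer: $2 \sqrt{10509} \approx 205.03$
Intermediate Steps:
$E{\left(q,a \right)} = q + 3 a$ ($E{\left(q,a \right)} = 3 a + q = q + 3 a$)
$g = 13$ ($g = \left(-1 + 3 \cdot 3\right) - -5 = \left(-1 + 9\right) + 5 = 8 + 5 = 13$)
$x{\left(p,F \right)} = F p$
$\sqrt{29400 + x{\left(\left(g - 4\right) 4,351 \right)}} = \sqrt{29400 + 351 \left(13 - 4\right) 4} = \sqrt{29400 + 351 \cdot 9 \cdot 4} = \sqrt{29400 + 351 \cdot 36} = \sqrt{29400 + 12636} = \sqrt{42036} = 2 \sqrt{10509}$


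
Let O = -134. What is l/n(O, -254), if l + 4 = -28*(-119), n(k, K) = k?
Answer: -1664/67 ≈ -24.836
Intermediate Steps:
l = 3328 (l = -4 - 28*(-119) = -4 + 3332 = 3328)
l/n(O, -254) = 3328/(-134) = 3328*(-1/134) = -1664/67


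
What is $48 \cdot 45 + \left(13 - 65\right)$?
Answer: $2108$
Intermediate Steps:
$48 \cdot 45 + \left(13 - 65\right) = 2160 + \left(13 - 65\right) = 2160 - 52 = 2108$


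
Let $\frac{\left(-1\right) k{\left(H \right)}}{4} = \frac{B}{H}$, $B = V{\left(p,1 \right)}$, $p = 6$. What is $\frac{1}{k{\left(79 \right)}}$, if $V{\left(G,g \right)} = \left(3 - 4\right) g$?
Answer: $\frac{79}{4} \approx 19.75$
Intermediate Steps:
$V{\left(G,g \right)} = - g$
$B = -1$ ($B = \left(-1\right) 1 = -1$)
$k{\left(H \right)} = \frac{4}{H}$ ($k{\left(H \right)} = - 4 \left(- \frac{1}{H}\right) = \frac{4}{H}$)
$\frac{1}{k{\left(79 \right)}} = \frac{1}{4 \cdot \frac{1}{79}} = \frac{1}{\frac{4}{79}} = \frac{79}{4}$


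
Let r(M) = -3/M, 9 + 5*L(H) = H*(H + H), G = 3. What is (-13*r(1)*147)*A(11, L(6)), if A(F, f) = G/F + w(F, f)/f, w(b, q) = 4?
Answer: 37219/11 ≈ 3383.5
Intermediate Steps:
L(H) = -9/5 + 2*H²/5 (L(H) = -9/5 + (H*(H + H))/5 = -9/5 + (H*(2*H))/5 = -9/5 + (2*H²)/5 = -9/5 + 2*H²/5)
A(F, f) = 3/F + 4/f
(-13*r(1)*147)*A(11, L(6)) = (-(-39)/1*147)*(3/11 + 4/(-9/5 + (⅖)*6²)) = (-(-39)*147)*(3*(1/11) + 4/(-9/5 + (⅖)*36)) = (-13*(-3)*147)*(3/11 + 4/(-9/5 + 72/5)) = (39*147)*(3/11 + 4/(63/5)) = 5733*(3/11 + 4*(5/63)) = 5733*(3/11 + 20/63) = 5733*(409/693) = 37219/11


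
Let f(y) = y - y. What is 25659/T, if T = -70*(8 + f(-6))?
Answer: -25659/560 ≈ -45.820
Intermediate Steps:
f(y) = 0
T = -560 (T = -70*(8 + 0) = -70*8 = -560)
25659/T = 25659/(-560) = 25659*(-1/560) = -25659/560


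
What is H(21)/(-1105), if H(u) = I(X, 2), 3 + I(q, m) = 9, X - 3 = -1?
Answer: -6/1105 ≈ -0.0054299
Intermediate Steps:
X = 2 (X = 3 - 1 = 2)
I(q, m) = 6 (I(q, m) = -3 + 9 = 6)
H(u) = 6
H(21)/(-1105) = 6/(-1105) = 6*(-1/1105) = -6/1105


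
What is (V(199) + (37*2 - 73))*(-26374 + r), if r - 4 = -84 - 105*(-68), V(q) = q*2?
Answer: -7706286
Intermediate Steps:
V(q) = 2*q
r = 7060 (r = 4 + (-84 - 105*(-68)) = 4 + (-84 + 7140) = 4 + 7056 = 7060)
(V(199) + (37*2 - 73))*(-26374 + r) = (2*199 + (37*2 - 73))*(-26374 + 7060) = (398 + (74 - 73))*(-19314) = (398 + 1)*(-19314) = 399*(-19314) = -7706286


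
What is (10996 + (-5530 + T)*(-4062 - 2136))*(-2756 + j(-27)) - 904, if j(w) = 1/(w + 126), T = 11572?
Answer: 10214510611264/99 ≈ 1.0318e+11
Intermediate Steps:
j(w) = 1/(126 + w)
(10996 + (-5530 + T)*(-4062 - 2136))*(-2756 + j(-27)) - 904 = (10996 + (-5530 + 11572)*(-4062 - 2136))*(-2756 + 1/(126 - 27)) - 904 = (10996 + 6042*(-6198))*(-2756 + 1/99) - 904 = (10996 - 37448316)*(-2756 + 1/99) - 904 = -37437320*(-272843/99) - 904 = 10214510700760/99 - 904 = 10214510611264/99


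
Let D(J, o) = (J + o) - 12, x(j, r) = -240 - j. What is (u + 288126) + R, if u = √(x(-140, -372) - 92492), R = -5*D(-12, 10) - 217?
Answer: 287979 + 12*I*√643 ≈ 2.8798e+5 + 304.29*I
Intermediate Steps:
D(J, o) = -12 + J + o
R = -147 (R = -5*(-12 - 12 + 10) - 217 = -5*(-14) - 217 = 70 - 217 = -147)
u = 12*I*√643 (u = √((-240 - 1*(-140)) - 92492) = √((-240 + 140) - 92492) = √(-100 - 92492) = √(-92592) = 12*I*√643 ≈ 304.29*I)
(u + 288126) + R = (12*I*√643 + 288126) - 147 = (288126 + 12*I*√643) - 147 = 287979 + 12*I*√643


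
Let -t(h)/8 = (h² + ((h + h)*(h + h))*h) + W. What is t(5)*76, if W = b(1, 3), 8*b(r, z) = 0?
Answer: -319200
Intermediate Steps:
b(r, z) = 0 (b(r, z) = (⅛)*0 = 0)
W = 0
t(h) = -32*h³ - 8*h² (t(h) = -8*((h² + ((h + h)*(h + h))*h) + 0) = -8*((h² + ((2*h)*(2*h))*h) + 0) = -8*((h² + (4*h²)*h) + 0) = -8*((h² + 4*h³) + 0) = -8*(h² + 4*h³) = -32*h³ - 8*h²)
t(5)*76 = (5²*(-8 - 32*5))*76 = (25*(-8 - 160))*76 = (25*(-168))*76 = -4200*76 = -319200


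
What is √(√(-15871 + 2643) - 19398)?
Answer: √(-19398 + 2*I*√3307) ≈ 0.4129 + 139.28*I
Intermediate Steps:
√(√(-15871 + 2643) - 19398) = √(√(-13228) - 19398) = √(2*I*√3307 - 19398) = √(-19398 + 2*I*√3307)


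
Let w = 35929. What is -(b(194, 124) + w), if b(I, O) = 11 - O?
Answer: -35816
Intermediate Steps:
-(b(194, 124) + w) = -((11 - 1*124) + 35929) = -((11 - 124) + 35929) = -(-113 + 35929) = -1*35816 = -35816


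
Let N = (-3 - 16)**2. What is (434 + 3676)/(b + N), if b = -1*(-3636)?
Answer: 4110/3997 ≈ 1.0283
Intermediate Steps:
b = 3636
N = 361 (N = (-19)**2 = 361)
(434 + 3676)/(b + N) = (434 + 3676)/(3636 + 361) = 4110/3997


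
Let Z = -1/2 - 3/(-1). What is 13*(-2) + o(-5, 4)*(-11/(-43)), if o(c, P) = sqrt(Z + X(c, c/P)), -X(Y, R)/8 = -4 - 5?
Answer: -26 + 11*sqrt(298)/86 ≈ -23.792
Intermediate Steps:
X(Y, R) = 72 (X(Y, R) = -8*(-4 - 5) = -8*(-9) = 72)
Z = 5/2 (Z = -1*1/2 - 3*(-1) = -1/2 + 3 = 5/2 ≈ 2.5000)
o(c, P) = sqrt(298)/2 (o(c, P) = sqrt(5/2 + 72) = sqrt(149/2) = sqrt(298)/2)
13*(-2) + o(-5, 4)*(-11/(-43)) = 13*(-2) + (sqrt(298)/2)*(-11/(-43)) = -26 + (sqrt(298)/2)*(-11*(-1/43)) = -26 + (sqrt(298)/2)*(11/43) = -26 + 11*sqrt(298)/86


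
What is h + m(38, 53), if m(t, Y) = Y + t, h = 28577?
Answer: 28668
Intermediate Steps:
h + m(38, 53) = 28577 + (53 + 38) = 28577 + 91 = 28668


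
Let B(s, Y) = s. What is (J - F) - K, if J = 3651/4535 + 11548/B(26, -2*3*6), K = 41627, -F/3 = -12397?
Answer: -4620482637/58955 ≈ -78373.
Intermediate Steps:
F = 37191 (F = -3*(-12397) = 37191)
J = 26232553/58955 (J = 3651/4535 + 11548/26 = 3651*(1/4535) + 11548*(1/26) = 3651/4535 + 5774/13 = 26232553/58955 ≈ 444.96)
(J - F) - K = (26232553/58955 - 1*37191) - 1*41627 = (26232553/58955 - 37191) - 41627 = -2166362852/58955 - 41627 = -4620482637/58955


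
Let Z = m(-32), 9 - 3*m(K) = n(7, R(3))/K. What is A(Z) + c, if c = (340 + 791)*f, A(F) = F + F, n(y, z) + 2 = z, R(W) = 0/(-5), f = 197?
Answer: 5347511/24 ≈ 2.2281e+5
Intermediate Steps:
R(W) = 0 (R(W) = 0*(-1/5) = 0)
n(y, z) = -2 + z
m(K) = 3 + 2/(3*K) (m(K) = 3 - (-2 + 0)/(3*K) = 3 - (-2)/(3*K) = 3 + 2/(3*K))
Z = 143/48 (Z = 3 + (2/3)/(-32) = 3 + (2/3)*(-1/32) = 3 - 1/48 = 143/48 ≈ 2.9792)
A(F) = 2*F
c = 222807 (c = (340 + 791)*197 = 1131*197 = 222807)
A(Z) + c = 2*(143/48) + 222807 = 143/24 + 222807 = 5347511/24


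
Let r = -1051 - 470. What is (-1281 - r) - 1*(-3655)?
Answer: 3895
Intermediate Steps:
r = -1521
(-1281 - r) - 1*(-3655) = (-1281 - 1*(-1521)) - 1*(-3655) = (-1281 + 1521) + 3655 = 240 + 3655 = 3895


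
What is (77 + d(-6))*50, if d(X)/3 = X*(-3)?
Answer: 6550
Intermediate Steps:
d(X) = -9*X (d(X) = 3*(X*(-3)) = 3*(-3*X) = -9*X)
(77 + d(-6))*50 = (77 - 9*(-6))*50 = (77 + 54)*50 = 131*50 = 6550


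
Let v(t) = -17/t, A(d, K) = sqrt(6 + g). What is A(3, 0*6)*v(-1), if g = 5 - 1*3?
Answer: 34*sqrt(2) ≈ 48.083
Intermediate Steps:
g = 2 (g = 5 - 3 = 2)
A(d, K) = 2*sqrt(2) (A(d, K) = sqrt(6 + 2) = sqrt(8) = 2*sqrt(2))
A(3, 0*6)*v(-1) = (2*sqrt(2))*(-17/(-1)) = (2*sqrt(2))*(-17*(-1)) = (2*sqrt(2))*17 = 34*sqrt(2)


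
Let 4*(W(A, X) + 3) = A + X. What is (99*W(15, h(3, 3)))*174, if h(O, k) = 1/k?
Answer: 14355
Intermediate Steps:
W(A, X) = -3 + A/4 + X/4 (W(A, X) = -3 + (A + X)/4 = -3 + (A/4 + X/4) = -3 + A/4 + X/4)
(99*W(15, h(3, 3)))*174 = (99*(-3 + (1/4)*15 + (1/4)/3))*174 = (99*(-3 + 15/4 + (1/4)*(1/3)))*174 = (99*(-3 + 15/4 + 1/12))*174 = (99*(5/6))*174 = (165/2)*174 = 14355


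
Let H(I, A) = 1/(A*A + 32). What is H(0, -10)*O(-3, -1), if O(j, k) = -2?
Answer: -1/66 ≈ -0.015152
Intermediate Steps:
H(I, A) = 1/(32 + A²) (H(I, A) = 1/(A² + 32) = 1/(32 + A²))
H(0, -10)*O(-3, -1) = -2/(32 + (-10)²) = -2/(32 + 100) = -2/132 = (1/132)*(-2) = -1/66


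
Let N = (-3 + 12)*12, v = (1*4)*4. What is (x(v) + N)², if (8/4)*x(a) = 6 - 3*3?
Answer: 45369/4 ≈ 11342.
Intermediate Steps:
v = 16 (v = 4*4 = 16)
x(a) = -3/2 (x(a) = (6 - 3*3)/2 = (6 - 9)/2 = (½)*(-3) = -3/2)
N = 108 (N = 9*12 = 108)
(x(v) + N)² = (-3/2 + 108)² = (213/2)² = 45369/4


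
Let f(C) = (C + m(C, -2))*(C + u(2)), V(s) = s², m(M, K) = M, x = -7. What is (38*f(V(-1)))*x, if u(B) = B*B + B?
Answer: -3724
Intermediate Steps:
u(B) = B + B² (u(B) = B² + B = B + B²)
f(C) = 2*C*(6 + C) (f(C) = (C + C)*(C + 2*(1 + 2)) = (2*C)*(C + 2*3) = (2*C)*(C + 6) = (2*C)*(6 + C) = 2*C*(6 + C))
(38*f(V(-1)))*x = (38*(2*(-1)²*(6 + (-1)²)))*(-7) = (38*(2*1*(6 + 1)))*(-7) = (38*(2*1*7))*(-7) = (38*14)*(-7) = 532*(-7) = -3724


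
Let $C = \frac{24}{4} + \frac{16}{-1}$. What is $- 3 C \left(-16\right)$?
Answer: $-480$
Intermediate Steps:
$C = -10$ ($C = 24 \cdot \frac{1}{4} + 16 \left(-1\right) = 6 - 16 = -10$)
$- 3 C \left(-16\right) = \left(-3\right) \left(-10\right) \left(-16\right) = 30 \left(-16\right) = -480$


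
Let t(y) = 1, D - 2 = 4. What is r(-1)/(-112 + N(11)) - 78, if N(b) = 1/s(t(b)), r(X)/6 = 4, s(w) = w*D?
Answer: -52482/671 ≈ -78.215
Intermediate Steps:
D = 6 (D = 2 + 4 = 6)
s(w) = 6*w (s(w) = w*6 = 6*w)
r(X) = 24 (r(X) = 6*4 = 24)
N(b) = ⅙ (N(b) = 1/(6*1) = 1/6 = ⅙)
r(-1)/(-112 + N(11)) - 78 = 24/(-112 + ⅙) - 78 = 24/(-671/6) - 78 = 24*(-6/671) - 78 = -144/671 - 78 = -52482/671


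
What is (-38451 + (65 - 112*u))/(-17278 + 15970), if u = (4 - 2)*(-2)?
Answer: 6323/218 ≈ 29.005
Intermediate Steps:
u = -4 (u = 2*(-2) = -4)
(-38451 + (65 - 112*u))/(-17278 + 15970) = (-38451 + (65 - 112*(-4)))/(-17278 + 15970) = (-38451 + (65 + 448))/(-1308) = (-38451 + 513)*(-1/1308) = -37938*(-1/1308) = 6323/218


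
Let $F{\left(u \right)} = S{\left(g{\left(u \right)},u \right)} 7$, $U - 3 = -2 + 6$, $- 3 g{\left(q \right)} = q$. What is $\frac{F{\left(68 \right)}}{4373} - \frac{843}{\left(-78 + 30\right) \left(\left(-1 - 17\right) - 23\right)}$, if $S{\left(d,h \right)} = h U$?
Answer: $\frac{956979}{2868688} \approx 0.33359$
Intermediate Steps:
$g{\left(q \right)} = - \frac{q}{3}$
$U = 7$ ($U = 3 + \left(-2 + 6\right) = 3 + 4 = 7$)
$S{\left(d,h \right)} = 7 h$ ($S{\left(d,h \right)} = h 7 = 7 h$)
$F{\left(u \right)} = 49 u$ ($F{\left(u \right)} = 7 u 7 = 49 u$)
$\frac{F{\left(68 \right)}}{4373} - \frac{843}{\left(-78 + 30\right) \left(\left(-1 - 17\right) - 23\right)} = \frac{49 \cdot 68}{4373} - \frac{843}{\left(-78 + 30\right) \left(\left(-1 - 17\right) - 23\right)} = 3332 \cdot \frac{1}{4373} - \frac{843}{\left(-48\right) \left(-18 - 23\right)} = \frac{3332}{4373} - \frac{843}{\left(-48\right) \left(-41\right)} = \frac{3332}{4373} - \frac{843}{1968} = \frac{3332}{4373} - \frac{281}{656} = \frac{956979}{2868688}$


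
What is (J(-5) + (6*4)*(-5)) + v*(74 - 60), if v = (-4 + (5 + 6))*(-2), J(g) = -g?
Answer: -311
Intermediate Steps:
v = -14 (v = (-4 + 11)*(-2) = 7*(-2) = -14)
(J(-5) + (6*4)*(-5)) + v*(74 - 60) = (-1*(-5) + (6*4)*(-5)) - 14*(74 - 60) = (5 + 24*(-5)) - 14*14 = (5 - 120) - 196 = -115 - 196 = -311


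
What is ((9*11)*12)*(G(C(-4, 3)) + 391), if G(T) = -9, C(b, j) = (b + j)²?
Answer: 453816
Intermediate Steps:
((9*11)*12)*(G(C(-4, 3)) + 391) = ((9*11)*12)*(-9 + 391) = (99*12)*382 = 1188*382 = 453816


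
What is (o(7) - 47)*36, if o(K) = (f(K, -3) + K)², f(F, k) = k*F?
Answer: 5364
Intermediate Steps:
f(F, k) = F*k
o(K) = 4*K² (o(K) = (K*(-3) + K)² = (-3*K + K)² = (-2*K)² = 4*K²)
(o(7) - 47)*36 = (4*7² - 47)*36 = (4*49 - 47)*36 = (196 - 47)*36 = 149*36 = 5364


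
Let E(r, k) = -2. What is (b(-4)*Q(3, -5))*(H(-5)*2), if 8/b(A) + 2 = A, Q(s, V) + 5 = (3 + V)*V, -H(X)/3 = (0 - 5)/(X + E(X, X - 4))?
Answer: 200/7 ≈ 28.571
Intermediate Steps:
H(X) = 15/(-2 + X) (H(X) = -3*(0 - 5)/(X - 2) = -(-15)/(-2 + X) = 15/(-2 + X))
Q(s, V) = -5 + V*(3 + V) (Q(s, V) = -5 + (3 + V)*V = -5 + V*(3 + V))
b(A) = 8/(-2 + A)
(b(-4)*Q(3, -5))*(H(-5)*2) = ((8/(-2 - 4))*(-5 + (-5)² + 3*(-5)))*((15/(-2 - 5))*2) = ((8/(-6))*(-5 + 25 - 15))*((15/(-7))*2) = ((8*(-⅙))*5)*((15*(-⅐))*2) = (-4/3*5)*(-15/7*2) = -20/3*(-30/7) = 200/7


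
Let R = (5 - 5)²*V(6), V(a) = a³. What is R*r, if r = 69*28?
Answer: 0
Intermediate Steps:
r = 1932
R = 0 (R = (5 - 5)²*6³ = 0²*216 = 0*216 = 0)
R*r = 0*1932 = 0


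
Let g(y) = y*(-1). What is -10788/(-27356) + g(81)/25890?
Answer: 23090457/59020570 ≈ 0.39123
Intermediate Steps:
g(y) = -y
-10788/(-27356) + g(81)/25890 = -10788/(-27356) - 1*81/25890 = -10788*(-1/27356) - 81*1/25890 = 2697/6839 - 27/8630 = 23090457/59020570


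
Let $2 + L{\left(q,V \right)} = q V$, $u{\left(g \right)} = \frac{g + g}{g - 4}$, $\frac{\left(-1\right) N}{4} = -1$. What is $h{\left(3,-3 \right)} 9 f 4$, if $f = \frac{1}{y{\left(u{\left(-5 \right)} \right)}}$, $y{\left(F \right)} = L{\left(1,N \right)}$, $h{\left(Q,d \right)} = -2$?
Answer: $-36$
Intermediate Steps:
$N = 4$ ($N = \left(-4\right) \left(-1\right) = 4$)
$u{\left(g \right)} = \frac{2 g}{-4 + g}$
$L{\left(q,V \right)} = -2 + V q$ ($L{\left(q,V \right)} = -2 + q V = -2 + V q$)
$y{\left(F \right)} = 2$ ($y{\left(F \right)} = -2 + 4 \cdot 1 = -2 + 4 = 2$)
$f = \frac{1}{2} \approx 0.5$
$h{\left(3,-3 \right)} 9 f 4 = \left(-2\right) 9 \cdot \frac{1}{2} \cdot 4 = \left(-18\right) \frac{1}{2} \cdot 4 = \left(-9\right) 4 = -36$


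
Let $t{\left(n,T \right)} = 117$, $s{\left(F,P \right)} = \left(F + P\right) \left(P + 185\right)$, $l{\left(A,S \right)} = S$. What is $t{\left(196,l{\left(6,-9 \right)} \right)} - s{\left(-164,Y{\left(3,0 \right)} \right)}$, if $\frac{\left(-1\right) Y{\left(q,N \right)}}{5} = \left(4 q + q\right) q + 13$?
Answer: $-47553$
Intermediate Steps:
$Y{\left(q,N \right)} = -65 - 25 q^{2}$ ($Y{\left(q,N \right)} = - 5 \left(\left(4 q + q\right) q + 13\right) = - 5 \left(5 q q + 13\right) = - 5 \left(5 q^{2} + 13\right) = - 5 \left(13 + 5 q^{2}\right) = -65 - 25 q^{2}$)
$s{\left(F,P \right)} = \left(185 + P\right) \left(F + P\right)$ ($s{\left(F,P \right)} = \left(F + P\right) \left(185 + P\right) = \left(185 + P\right) \left(F + P\right)$)
$t{\left(196,l{\left(6,-9 \right)} \right)} - s{\left(-164,Y{\left(3,0 \right)} \right)} = 117 - \left(\left(-65 - 25 \cdot 3^{2}\right)^{2} + 185 \left(-164\right) + 185 \left(-65 - 25 \cdot 3^{2}\right) - 164 \left(-65 - 25 \cdot 3^{2}\right)\right) = 117 - \left(\left(-65 - 225\right)^{2} - 30340 + 185 \left(-65 - 225\right) - 164 \left(-65 - 225\right)\right) = 117 - \left(\left(-290\right)^{2} - 30340 + 185 \left(-290\right) - -47560\right) = 117 - \left(84100 - 30340 - 53650 + 47560\right) = 117 - 47670 = -47553$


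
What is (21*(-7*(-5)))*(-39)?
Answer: -28665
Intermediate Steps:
(21*(-7*(-5)))*(-39) = (21*35)*(-39) = 735*(-39) = -28665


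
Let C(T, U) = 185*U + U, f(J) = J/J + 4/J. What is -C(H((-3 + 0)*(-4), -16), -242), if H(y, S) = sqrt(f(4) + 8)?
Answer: 45012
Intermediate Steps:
f(J) = 1 + 4/J
H(y, S) = sqrt(10) (H(y, S) = sqrt((4 + 4)/4 + 8) = sqrt((1/4)*8 + 8) = sqrt(2 + 8) = sqrt(10))
C(T, U) = 186*U
-C(H((-3 + 0)*(-4), -16), -242) = -186*(-242) = -1*(-45012) = 45012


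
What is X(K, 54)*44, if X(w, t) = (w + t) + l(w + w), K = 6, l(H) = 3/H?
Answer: 2651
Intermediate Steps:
X(w, t) = t + w + 3/(2*w) (X(w, t) = (w + t) + 3/(w + w) = (t + w) + 3/((2*w)) = (t + w) + 3*(1/(2*w)) = (t + w) + 3/(2*w) = t + w + 3/(2*w))
X(K, 54)*44 = (54 + 6 + (3/2)/6)*44 = (54 + 6 + (3/2)*(⅙))*44 = (54 + 6 + ¼)*44 = (241/4)*44 = 2651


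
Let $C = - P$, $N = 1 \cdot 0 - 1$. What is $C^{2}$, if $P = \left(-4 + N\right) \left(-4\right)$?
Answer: $400$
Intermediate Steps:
$N = -1$ ($N = 0 - 1 = -1$)
$P = 20$ ($P = \left(-4 - 1\right) \left(-4\right) = \left(-5\right) \left(-4\right) = 20$)
$C = -20$ ($C = \left(-1\right) 20 = -20$)
$C^{2} = \left(-20\right)^{2} = 400$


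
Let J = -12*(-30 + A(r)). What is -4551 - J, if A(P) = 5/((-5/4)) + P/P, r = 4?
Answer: -4947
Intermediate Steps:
A(P) = -3 (A(P) = 5/((-5*¼)) + 1 = 5/(-5/4) + 1 = 5*(-⅘) + 1 = -4 + 1 = -3)
J = 396 (J = -12*(-30 - 3) = -12*(-33) = 396)
-4551 - J = -4551 - 1*396 = -4551 - 396 = -4947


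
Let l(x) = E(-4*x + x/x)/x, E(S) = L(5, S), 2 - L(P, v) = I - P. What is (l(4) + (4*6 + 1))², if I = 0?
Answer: 11449/16 ≈ 715.56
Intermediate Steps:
L(P, v) = 2 + P (L(P, v) = 2 - (0 - P) = 2 - (-1)*P = 2 + P)
E(S) = 7 (E(S) = 2 + 5 = 7)
l(x) = 7/x
(l(4) + (4*6 + 1))² = (7/4 + (4*6 + 1))² = (7*(¼) + (24 + 1))² = (7/4 + 25)² = (107/4)² = 11449/16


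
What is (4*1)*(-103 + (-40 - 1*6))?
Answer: -596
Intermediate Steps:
(4*1)*(-103 + (-40 - 1*6)) = 4*(-103 + (-40 - 6)) = 4*(-103 - 46) = 4*(-149) = -596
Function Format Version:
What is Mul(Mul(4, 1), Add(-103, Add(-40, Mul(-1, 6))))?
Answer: -596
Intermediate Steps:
Mul(Mul(4, 1), Add(-103, Add(-40, Mul(-1, 6)))) = Mul(4, Add(-103, Add(-40, -6))) = Mul(4, Add(-103, -46)) = Mul(4, -149) = -596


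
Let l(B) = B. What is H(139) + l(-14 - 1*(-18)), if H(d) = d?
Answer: 143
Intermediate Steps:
H(139) + l(-14 - 1*(-18)) = 139 + (-14 - 1*(-18)) = 139 + (-14 + 18) = 139 + 4 = 143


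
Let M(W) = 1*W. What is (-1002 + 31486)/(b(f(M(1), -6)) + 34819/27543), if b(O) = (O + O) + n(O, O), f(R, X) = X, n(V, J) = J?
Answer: -839620812/460955 ≈ -1821.5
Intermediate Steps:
M(W) = W
b(O) = 3*O (b(O) = (O + O) + O = 2*O + O = 3*O)
(-1002 + 31486)/(b(f(M(1), -6)) + 34819/27543) = (-1002 + 31486)/(3*(-6) + 34819/27543) = 30484/(-18 + 34819*(1/27543)) = 30484/(-18 + 34819/27543) = 30484/(-460955/27543) = 30484*(-27543/460955) = -839620812/460955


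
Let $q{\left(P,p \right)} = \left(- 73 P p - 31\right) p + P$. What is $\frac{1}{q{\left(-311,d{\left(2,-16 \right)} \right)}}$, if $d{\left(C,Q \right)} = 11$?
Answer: $\frac{1}{2746411} \approx 3.6411 \cdot 10^{-7}$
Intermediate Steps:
$q{\left(P,p \right)} = P + p \left(-31 - 73 P p\right)$ ($q{\left(P,p \right)} = \left(- 73 P p - 31\right) p + P = \left(-31 - 73 P p\right) p + P = p \left(-31 - 73 P p\right) + P = P + p \left(-31 - 73 P p\right)$)
$\frac{1}{q{\left(-311,d{\left(2,-16 \right)} \right)}} = \frac{1}{-311 - 341 - - 22703 \cdot 11^{2}} = \frac{1}{-311 - 341 - \left(-22703\right) 121} = \frac{1}{-311 - 341 + 2747063} = \frac{1}{2746411}$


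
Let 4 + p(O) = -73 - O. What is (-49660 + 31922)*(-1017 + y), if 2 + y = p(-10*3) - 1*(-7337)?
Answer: -111234998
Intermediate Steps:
p(O) = -77 - O (p(O) = -4 + (-73 - O) = -77 - O)
y = 7288 (y = -2 + ((-77 - (-10)*3) - 1*(-7337)) = -2 + ((-77 - 1*(-30)) + 7337) = -2 + ((-77 + 30) + 7337) = -2 + (-47 + 7337) = -2 + 7290 = 7288)
(-49660 + 31922)*(-1017 + y) = (-49660 + 31922)*(-1017 + 7288) = -17738*6271 = -111234998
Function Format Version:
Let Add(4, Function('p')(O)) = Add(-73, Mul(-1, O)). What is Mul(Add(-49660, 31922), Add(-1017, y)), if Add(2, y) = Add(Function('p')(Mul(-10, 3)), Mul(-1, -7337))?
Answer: -111234998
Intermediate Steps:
Function('p')(O) = Add(-77, Mul(-1, O)) (Function('p')(O) = Add(-4, Add(-73, Mul(-1, O))) = Add(-77, Mul(-1, O)))
y = 7288 (y = Add(-2, Add(Add(-77, Mul(-1, Mul(-10, 3))), Mul(-1, -7337))) = Add(-2, Add(Add(-77, Mul(-1, -30)), 7337)) = Add(-2, Add(Add(-77, 30), 7337)) = Add(-2, Add(-47, 7337)) = Add(-2, 7290) = 7288)
Mul(Add(-49660, 31922), Add(-1017, y)) = Mul(Add(-49660, 31922), Add(-1017, 7288)) = Mul(-17738, 6271) = -111234998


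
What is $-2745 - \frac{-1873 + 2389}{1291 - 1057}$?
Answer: $- \frac{107141}{39} \approx -2747.2$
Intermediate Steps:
$-2745 - \frac{-1873 + 2389}{1291 - 1057} = -2745 - \frac{516}{234} = -2745 - 516 \cdot \frac{1}{234} = -2745 - \frac{86}{39} = - \frac{107141}{39}$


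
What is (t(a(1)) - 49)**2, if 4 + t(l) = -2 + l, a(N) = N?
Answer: 2916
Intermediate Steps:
t(l) = -6 + l (t(l) = -4 + (-2 + l) = -6 + l)
(t(a(1)) - 49)**2 = ((-6 + 1) - 49)**2 = (-5 - 49)**2 = (-54)**2 = 2916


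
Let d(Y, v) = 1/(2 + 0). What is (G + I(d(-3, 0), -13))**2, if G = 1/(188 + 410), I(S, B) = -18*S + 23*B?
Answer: 33923377489/357604 ≈ 94863.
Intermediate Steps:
d(Y, v) = 1/2
G = 1/598 ≈ 0.0016722
(G + I(d(-3, 0), -13))**2 = (1/598 + (-18*1/2 + 23*(-13)))**2 = (1/598 + (-9 - 299))**2 = (1/598 - 308)**2 = (-184183/598)**2 = 33923377489/357604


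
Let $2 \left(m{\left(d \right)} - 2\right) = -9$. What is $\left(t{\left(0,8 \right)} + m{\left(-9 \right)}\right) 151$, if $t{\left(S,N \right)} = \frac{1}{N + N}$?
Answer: $- \frac{5889}{16} \approx -368.06$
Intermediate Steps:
$m{\left(d \right)} = - \frac{5}{2}$ ($m{\left(d \right)} = 2 + \frac{1}{2} \left(-9\right) = 2 - \frac{9}{2} = - \frac{5}{2}$)
$t{\left(S,N \right)} = \frac{1}{2 N}$
$\left(t{\left(0,8 \right)} + m{\left(-9 \right)}\right) 151 = \left(\frac{1}{2 \cdot 8} - \frac{5}{2}\right) 151 = \left(\frac{1}{2} \cdot \frac{1}{8} - \frac{5}{2}\right) 151 = \left(\frac{1}{16} - \frac{5}{2}\right) 151 = \left(- \frac{39}{16}\right) 151 = - \frac{5889}{16}$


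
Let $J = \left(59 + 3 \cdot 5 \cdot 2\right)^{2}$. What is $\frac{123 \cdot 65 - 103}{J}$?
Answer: $\frac{7892}{7921} \approx 0.99634$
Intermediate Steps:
$J = 7921$ ($J = \left(59 + 15 \cdot 2\right)^{2} = \left(59 + 30\right)^{2} = 89^{2} = 7921$)
$\frac{123 \cdot 65 - 103}{J} = \frac{123 \cdot 65 - 103}{7921} = \left(7995 - 103\right) \frac{1}{7921} = 7892 \cdot \frac{1}{7921} = \frac{7892}{7921}$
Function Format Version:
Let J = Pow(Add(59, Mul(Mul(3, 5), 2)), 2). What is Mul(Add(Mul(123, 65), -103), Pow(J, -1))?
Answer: Rational(7892, 7921) ≈ 0.99634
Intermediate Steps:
J = 7921 (J = Pow(Add(59, Mul(15, 2)), 2) = Pow(Add(59, 30), 2) = Pow(89, 2) = 7921)
Mul(Add(Mul(123, 65), -103), Pow(J, -1)) = Mul(Add(Mul(123, 65), -103), Pow(7921, -1)) = Mul(Add(7995, -103), Rational(1, 7921)) = Mul(7892, Rational(1, 7921)) = Rational(7892, 7921)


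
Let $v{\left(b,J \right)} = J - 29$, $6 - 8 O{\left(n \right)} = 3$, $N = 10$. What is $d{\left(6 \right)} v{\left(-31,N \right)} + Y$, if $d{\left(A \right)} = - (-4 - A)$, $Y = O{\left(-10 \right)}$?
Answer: $- \frac{1517}{8} \approx -189.63$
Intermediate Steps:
$O{\left(n \right)} = \frac{3}{8}$ ($O{\left(n \right)} = \frac{3}{4} - \frac{3}{8} = \frac{3}{8}$)
$Y = \frac{3}{8} \approx 0.375$
$v{\left(b,J \right)} = -29 + J$
$d{\left(A \right)} = 4 + A$
$d{\left(6 \right)} v{\left(-31,N \right)} + Y = \left(4 + 6\right) \left(-29 + 10\right) + \frac{3}{8} = 10 \left(-19\right) + \frac{3}{8} = -190 + \frac{3}{8} = - \frac{1517}{8}$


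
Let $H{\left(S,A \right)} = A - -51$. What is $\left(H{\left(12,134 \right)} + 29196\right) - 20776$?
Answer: $8605$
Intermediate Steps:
$H{\left(S,A \right)} = 51 + A$ ($H{\left(S,A \right)} = A + 51 = 51 + A$)
$\left(H{\left(12,134 \right)} + 29196\right) - 20776 = \left(\left(51 + 134\right) + 29196\right) - 20776 = \left(185 + 29196\right) - 20776 = 29381 - 20776 = 8605$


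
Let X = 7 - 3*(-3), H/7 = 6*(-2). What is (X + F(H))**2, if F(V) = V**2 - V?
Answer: 51208336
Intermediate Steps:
H = -84 (H = 7*(6*(-2)) = 7*(-12) = -84)
X = 16 (X = 7 + 9 = 16)
(X + F(H))**2 = (16 - 84*(-1 - 84))**2 = (16 - 84*(-85))**2 = (16 + 7140)**2 = 7156**2 = 51208336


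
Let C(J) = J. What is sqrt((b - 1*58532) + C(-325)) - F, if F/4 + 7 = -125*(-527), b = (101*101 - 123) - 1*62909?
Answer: -263472 + 2*I*sqrt(27922) ≈ -2.6347e+5 + 334.2*I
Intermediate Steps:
b = -52831 (b = (10201 - 123) - 62909 = 10078 - 62909 = -52831)
F = 263472 (F = -28 + 4*(-125*(-527)) = -28 + 4*65875 = -28 + 263500 = 263472)
sqrt((b - 1*58532) + C(-325)) - F = sqrt((-52831 - 1*58532) - 325) - 1*263472 = sqrt((-52831 - 58532) - 325) - 263472 = sqrt(-111363 - 325) - 263472 = sqrt(-111688) - 263472 = 2*I*sqrt(27922) - 263472 = -263472 + 2*I*sqrt(27922)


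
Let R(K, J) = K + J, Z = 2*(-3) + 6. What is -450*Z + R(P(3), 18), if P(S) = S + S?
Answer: 24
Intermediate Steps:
P(S) = 2*S
Z = 0 (Z = -6 + 6 = 0)
R(K, J) = J + K
-450*Z + R(P(3), 18) = -450*0 + (18 + 2*3) = 0 + (18 + 6) = 0 + 24 = 24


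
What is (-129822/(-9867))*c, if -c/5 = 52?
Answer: -78680/23 ≈ -3420.9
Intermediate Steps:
c = -260 (c = -5*52 = -260)
(-129822/(-9867))*c = -129822/(-9867)*(-260) = -129822*(-1/9867)*(-260) = (3934/299)*(-260) = -78680/23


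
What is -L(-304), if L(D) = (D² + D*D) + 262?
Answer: -185094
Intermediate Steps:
L(D) = 262 + 2*D² (L(D) = (D² + D²) + 262 = 2*D² + 262 = 262 + 2*D²)
-L(-304) = -(262 + 2*(-304)²) = -(262 + 2*92416) = -(262 + 184832) = -1*185094 = -185094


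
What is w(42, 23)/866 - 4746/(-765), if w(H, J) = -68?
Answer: 676336/110415 ≈ 6.1254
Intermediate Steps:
w(42, 23)/866 - 4746/(-765) = -68/866 - 4746/(-765) = -68*1/866 - 4746*(-1/765) = -34/433 + 1582/255 = 676336/110415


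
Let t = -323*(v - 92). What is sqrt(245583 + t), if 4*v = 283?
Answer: sqrt(1009787)/2 ≈ 502.44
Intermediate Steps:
v = 283/4 (v = (1/4)*283 = 283/4 ≈ 70.750)
t = 27455/4 (t = -323*(283/4 - 92) = -323*(-85/4) = 27455/4 ≈ 6863.8)
sqrt(245583 + t) = sqrt(245583 + 27455/4) = sqrt(1009787/4) = sqrt(1009787)/2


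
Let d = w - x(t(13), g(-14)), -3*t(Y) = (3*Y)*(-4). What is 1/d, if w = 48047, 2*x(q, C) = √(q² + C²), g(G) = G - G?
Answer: 1/48021 ≈ 2.0824e-5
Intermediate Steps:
t(Y) = 4*Y (t(Y) = -3*Y*(-4)/3 = -(-4)*Y = 4*Y)
g(G) = 0
x(q, C) = √(C² + q²)/2 (x(q, C) = √(q² + C²)/2 = √(C² + q²)/2)
d = 48021 (d = 48047 - √(0² + (4*13)²)/2 = 48047 - √(0 + 52²)/2 = 48047 - √(0 + 2704)/2 = 48047 - √2704/2 = 48047 - 52/2 = 48047 - 1*26 = 48047 - 26 = 48021)
1/d = 1/48021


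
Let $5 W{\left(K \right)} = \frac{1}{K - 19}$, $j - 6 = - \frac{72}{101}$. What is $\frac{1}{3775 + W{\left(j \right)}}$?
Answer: $\frac{6925}{26141774} \approx 0.0002649$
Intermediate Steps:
$j = \frac{534}{101}$ ($j = 6 - \frac{72}{101} = \frac{534}{101} \approx 5.2871$)
$W{\left(K \right)} = \frac{1}{5 \left(-19 + K\right)}$ ($W{\left(K \right)} = \frac{1}{5 \left(K - 19\right)} = \frac{1}{5 \left(-19 + K\right)}$)
$\frac{1}{3775 + W{\left(j \right)}} = \frac{1}{3775 + \frac{1}{5 \left(-19 + \frac{534}{101}\right)}} = \frac{1}{3775 + \frac{1}{5 \left(- \frac{1385}{101}\right)}} = \frac{1}{3775 + \frac{1}{5} \left(- \frac{101}{1385}\right)} = \frac{1}{3775 - \frac{101}{6925}} = \frac{1}{\frac{26141774}{6925}} = \frac{6925}{26141774}$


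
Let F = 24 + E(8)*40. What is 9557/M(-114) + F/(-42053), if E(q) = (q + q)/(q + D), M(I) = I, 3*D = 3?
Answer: -63459689/756954 ≈ -83.836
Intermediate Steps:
D = 1 (D = (1/3)*3 = 1)
E(q) = 2*q/(1 + q) (E(q) = (q + q)/(q + 1) = (2*q)/(1 + q) = 2*q/(1 + q))
F = 856/9 (F = 24 + (2*8/(1 + 8))*40 = 24 + (2*8/9)*40 = 24 + (2*8*(1/9))*40 = 24 + (16/9)*40 = 24 + 640/9 = 856/9 ≈ 95.111)
9557/M(-114) + F/(-42053) = 9557/(-114) + (856/9)/(-42053) = 9557*(-1/114) + (856/9)*(-1/42053) = -503/6 - 856/378477 = -63459689/756954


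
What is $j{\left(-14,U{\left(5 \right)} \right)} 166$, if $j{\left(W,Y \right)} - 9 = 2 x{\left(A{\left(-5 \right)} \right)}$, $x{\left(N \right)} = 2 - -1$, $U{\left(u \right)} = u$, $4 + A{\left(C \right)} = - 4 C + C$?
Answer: $2490$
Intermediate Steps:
$A{\left(C \right)} = -4 - 3 C$ ($A{\left(C \right)} = -4 + \left(- 4 C + C\right) = -4 - 3 C$)
$x{\left(N \right)} = 3$ ($x{\left(N \right)} = 2 + 1 = 3$)
$j{\left(W,Y \right)} = 15$ ($j{\left(W,Y \right)} = 9 + 2 \cdot 3 = 9 + 6 = 15$)
$j{\left(-14,U{\left(5 \right)} \right)} 166 = 15 \cdot 166 = 2490$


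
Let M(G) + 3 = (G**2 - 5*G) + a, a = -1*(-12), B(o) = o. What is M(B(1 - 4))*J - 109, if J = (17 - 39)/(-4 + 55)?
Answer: -2095/17 ≈ -123.24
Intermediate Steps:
a = 12
J = -22/51 ≈ -0.43137
M(G) = 9 + G**2 - 5*G (M(G) = -3 + ((G**2 - 5*G) + 12) = -3 + (12 + G**2 - 5*G) = 9 + G**2 - 5*G)
M(B(1 - 4))*J - 109 = (9 + (1 - 4)**2 - 5*(1 - 4))*(-22/51) - 109 = (9 + (-3)**2 - 5*(-3))*(-22/51) - 109 = (9 + 9 + 15)*(-22/51) - 109 = 33*(-22/51) - 109 = -242/17 - 109 = -2095/17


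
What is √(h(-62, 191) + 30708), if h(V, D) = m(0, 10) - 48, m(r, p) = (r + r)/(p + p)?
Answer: 2*√7665 ≈ 175.10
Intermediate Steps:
m(r, p) = r/p (m(r, p) = (2*r)/((2*p)) = (2*r)*(1/(2*p)) = r/p)
h(V, D) = -48 (h(V, D) = 0/10 - 48 = 0*(⅒) - 48 = 0 - 48 = -48)
√(h(-62, 191) + 30708) = √(-48 + 30708) = √30660 = 2*√7665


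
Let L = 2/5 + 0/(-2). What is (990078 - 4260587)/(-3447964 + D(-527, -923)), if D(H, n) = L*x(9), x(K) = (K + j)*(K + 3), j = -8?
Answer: 16352545/17239796 ≈ 0.94853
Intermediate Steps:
L = ⅖ (L = 2*(⅕) + 0*(-½) = ⅖ + 0 = ⅖ ≈ 0.40000)
x(K) = (-8 + K)*(3 + K) (x(K) = (K - 8)*(K + 3) = (-8 + K)*(3 + K))
D(H, n) = 24/5 (D(H, n) = 2*(-24 + 9² - 5*9)/5 = 2*(-24 + 81 - 45)/5 = (⅖)*12 = 24/5)
(990078 - 4260587)/(-3447964 + D(-527, -923)) = (990078 - 4260587)/(-3447964 + 24/5) = -3270509/(-17239796/5) = -3270509*(-5/17239796) = 16352545/17239796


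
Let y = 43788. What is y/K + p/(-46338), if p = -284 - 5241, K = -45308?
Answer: -444680411/524870526 ≈ -0.84722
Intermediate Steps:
p = -5525
y/K + p/(-46338) = 43788/(-45308) - 5525/(-46338) = 43788*(-1/45308) - 5525*(-1/46338) = -10947/11327 + 5525/46338 = -444680411/524870526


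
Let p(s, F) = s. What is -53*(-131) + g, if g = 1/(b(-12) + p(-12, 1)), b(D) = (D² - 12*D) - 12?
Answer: 1832953/264 ≈ 6943.0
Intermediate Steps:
b(D) = -12 + D² - 12*D
g = 1/264 (g = 1/((-12 + (-12)² - 12*(-12)) - 12) = 1/((-12 + 144 + 144) - 12) = 1/(276 - 12) = 1/264 ≈ 0.0037879)
-53*(-131) + g = -53*(-131) + 1/264 = 6943 + 1/264 = 1832953/264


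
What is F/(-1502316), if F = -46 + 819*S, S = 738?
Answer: -151094/375579 ≈ -0.40230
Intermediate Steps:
F = 604376 (F = -46 + 819*738 = -46 + 604422 = 604376)
F/(-1502316) = 604376/(-1502316) = 604376*(-1/1502316) = -151094/375579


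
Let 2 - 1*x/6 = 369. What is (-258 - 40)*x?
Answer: 656196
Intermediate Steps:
x = -2202 (x = 12 - 6*369 = 12 - 2214 = -2202)
(-258 - 40)*x = (-258 - 40)*(-2202) = -298*(-2202) = 656196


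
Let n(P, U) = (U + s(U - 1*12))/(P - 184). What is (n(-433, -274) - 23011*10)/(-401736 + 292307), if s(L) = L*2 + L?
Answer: 141976738/67517693 ≈ 2.1028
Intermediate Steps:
s(L) = 3*L (s(L) = 2*L + L = 3*L)
n(P, U) = (-36 + 4*U)/(-184 + P) (n(P, U) = (U + 3*(U - 1*12))/(P - 184) = (U + 3*(U - 12))/(-184 + P) = (U + 3*(-12 + U))/(-184 + P) = (U + (-36 + 3*U))/(-184 + P) = (-36 + 4*U)/(-184 + P))
(n(-433, -274) - 23011*10)/(-401736 + 292307) = (4*(-9 - 274)/(-184 - 433) - 23011*10)/(-401736 + 292307) = (4*(-283)/(-617) - 230110)/(-109429) = (4*(-1/617)*(-283) - 230110)*(-1/109429) = (1132/617 - 230110)*(-1/109429) = -141976738/617*(-1/109429) = 141976738/67517693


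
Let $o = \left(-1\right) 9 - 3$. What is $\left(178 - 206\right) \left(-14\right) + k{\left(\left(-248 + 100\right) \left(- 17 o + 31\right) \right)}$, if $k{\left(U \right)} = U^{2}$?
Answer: $1209648792$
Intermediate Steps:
$o = -12$ ($o = -9 - 3 = -12$)
$\left(178 - 206\right) \left(-14\right) + k{\left(\left(-248 + 100\right) \left(- 17 o + 31\right) \right)} = \left(178 - 206\right) \left(-14\right) + \left(\left(-248 + 100\right) \left(\left(-17\right) \left(-12\right) + 31\right)\right)^{2} = \left(-28\right) \left(-14\right) + \left(- 148 \left(204 + 31\right)\right)^{2} = 392 + \left(\left(-148\right) 235\right)^{2} = 392 + \left(-34780\right)^{2} = 392 + 1209648400 = 1209648792$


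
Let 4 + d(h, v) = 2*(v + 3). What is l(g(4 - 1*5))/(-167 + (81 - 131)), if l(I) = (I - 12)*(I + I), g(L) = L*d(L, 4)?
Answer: -440/217 ≈ -2.0276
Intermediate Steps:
d(h, v) = 2 + 2*v (d(h, v) = -4 + 2*(v + 3) = -4 + 2*(3 + v) = -4 + (6 + 2*v) = 2 + 2*v)
g(L) = 10*L (g(L) = L*(2 + 2*4) = L*(2 + 8) = L*10 = 10*L)
l(I) = 2*I*(-12 + I) (l(I) = (-12 + I)*(2*I) = 2*I*(-12 + I))
l(g(4 - 1*5))/(-167 + (81 - 131)) = (2*(10*(4 - 1*5))*(-12 + 10*(4 - 1*5)))/(-167 + (81 - 131)) = (2*(10*(4 - 5))*(-12 + 10*(4 - 5)))/(-167 - 50) = (2*(10*(-1))*(-12 + 10*(-1)))/(-217) = (2*(-10)*(-12 - 10))*(-1/217) = (2*(-10)*(-22))*(-1/217) = 440*(-1/217) = -440/217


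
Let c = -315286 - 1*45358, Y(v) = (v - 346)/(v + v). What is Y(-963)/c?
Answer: -1309/694600344 ≈ -1.8845e-6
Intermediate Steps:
Y(v) = (-346 + v)/(2*v) (Y(v) = (-346 + v)/((2*v)) = (-346 + v)*(1/(2*v)) = (-346 + v)/(2*v))
c = -360644 (c = -315286 - 45358 = -360644)
Y(-963)/c = ((½)*(-346 - 963)/(-963))/(-360644) = ((½)*(-1/963)*(-1309))*(-1/360644) = (1309/1926)*(-1/360644) = -1309/694600344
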